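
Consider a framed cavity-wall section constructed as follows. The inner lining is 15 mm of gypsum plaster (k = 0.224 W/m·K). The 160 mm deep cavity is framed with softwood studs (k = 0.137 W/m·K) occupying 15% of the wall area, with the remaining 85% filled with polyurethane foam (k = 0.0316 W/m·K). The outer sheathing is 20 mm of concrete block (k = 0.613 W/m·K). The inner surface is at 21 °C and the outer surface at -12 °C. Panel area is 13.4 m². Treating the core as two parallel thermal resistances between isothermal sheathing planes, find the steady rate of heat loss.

Q ≈ 127 W

Sheathing layers in series; stud and cavity paths in parallel between them.
R_inner = 0.015/(0.224×13.4) = 0.004997 K/W
R_stud  = 0.16/(0.137×0.15×13.4) = 0.581 K/W
R_cav   = 0.16/(0.0316×0.85×13.4) = 0.4445 K/W
1/R_core = 1/R_stud + 1/R_cav → R_core = 0.2519 K/W
R_outer = 0.02/(0.613×13.4) = 0.002435 K/W
R_total = 0.2593 K/W
Q = ΔT/R_total = 33/0.2593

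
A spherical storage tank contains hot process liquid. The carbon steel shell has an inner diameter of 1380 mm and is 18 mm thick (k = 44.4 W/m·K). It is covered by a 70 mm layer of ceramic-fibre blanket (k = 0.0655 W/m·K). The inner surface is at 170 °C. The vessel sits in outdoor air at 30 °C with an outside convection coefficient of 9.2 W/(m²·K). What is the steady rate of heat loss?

For a spherical shell R = (1/r₁ − 1/r₂)/(4πk); film R = 1/(h·4πr²). In series:
R_carbon steel shell = (1/0.69 − 1/0.708)/(4π×44.4) = 6.604×10^-5 K/W
R_ceramic-fibre blanket = (1/0.708 − 1/0.778)/(4π×0.0655) = 0.1544 K/W
R_outer film = 1/(h·4πr_o²) = 1/(9.2×4π×0.778²) = 0.01429 K/W
R_total = 0.1688 K/W
Q = ΔT/R_total = 140/0.1688

Q ≈ 830 W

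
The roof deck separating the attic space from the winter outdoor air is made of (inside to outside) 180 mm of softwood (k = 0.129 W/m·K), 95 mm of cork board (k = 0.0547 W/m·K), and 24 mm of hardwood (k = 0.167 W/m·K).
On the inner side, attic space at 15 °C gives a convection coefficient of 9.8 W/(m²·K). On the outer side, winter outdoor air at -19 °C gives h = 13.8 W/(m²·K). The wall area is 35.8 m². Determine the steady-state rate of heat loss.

Q ≈ 353 W

Model the wall as resistances in series:
R_inner film = 1/(h_i·A) = 1/(9.8×35.8) = 0.00285 K/W
R_softwood = L/(kA) = 0.18/(0.129×35.8) = 0.03898 K/W
R_cork board = L/(kA) = 0.095/(0.0547×35.8) = 0.04851 K/W
R_hardwood = L/(kA) = 0.024/(0.167×35.8) = 0.004014 K/W
R_outer film = 1/(h_o·A) = 1/(13.8×35.8) = 0.002024 K/W
R_total = 0.09638 K/W
Q = ΔT / R_total = 34 / 0.09638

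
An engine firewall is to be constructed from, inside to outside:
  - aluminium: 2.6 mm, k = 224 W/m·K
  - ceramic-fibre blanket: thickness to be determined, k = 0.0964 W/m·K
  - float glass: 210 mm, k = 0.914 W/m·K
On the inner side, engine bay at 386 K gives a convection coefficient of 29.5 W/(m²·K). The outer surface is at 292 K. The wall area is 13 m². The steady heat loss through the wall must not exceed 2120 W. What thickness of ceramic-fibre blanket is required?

L ≈ 30.1 mm

Using the resistance-network approach (series):
R_inner film = 1/(h_i·A) = 1/(29.5×13) = 0.002608 K/W
R_aluminium = L/(kA) = 0.0026/(224×13) = 8.929×10^-7 K/W
R_float glass = L/(kA) = 0.21/(0.914×13) = 0.01767 K/W
Sum of the known resistances R_other = 0.02028 K/W
Required total resistance R_tot = ΔT/Q_allow = 94/2120 = 0.04434 K/W
R_ceramic-fibre blanket = R_tot − R_other = 0.02406 K/W
L = R·k·A = 0.02406×0.0964×13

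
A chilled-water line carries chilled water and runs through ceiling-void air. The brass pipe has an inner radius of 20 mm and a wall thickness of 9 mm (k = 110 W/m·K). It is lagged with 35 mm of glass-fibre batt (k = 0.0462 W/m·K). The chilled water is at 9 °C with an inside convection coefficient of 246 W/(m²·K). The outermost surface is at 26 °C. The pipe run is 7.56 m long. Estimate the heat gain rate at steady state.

Treating each annulus and film as a series resistance:
R_inner film = 1/(h_i·2πr₁L) = 1/(246×2π×0.02×7.56) = 0.004279 K/W
R_brass pipe wall = ln(29/20)/(2π×110×7.56) = 7.111×10^-5 K/W
R_glass-fibre batt = ln(64/29)/(2π×0.0462×7.56) = 0.3607 K/W
R_total = 0.3651 K/W
Q = ΔT/R_total = 17/0.3651

Q ≈ 46.6 W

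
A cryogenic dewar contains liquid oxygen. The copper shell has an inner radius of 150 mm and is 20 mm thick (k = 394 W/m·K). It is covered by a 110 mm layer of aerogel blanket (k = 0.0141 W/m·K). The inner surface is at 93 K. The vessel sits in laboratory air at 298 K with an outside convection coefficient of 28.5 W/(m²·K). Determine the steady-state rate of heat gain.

Q ≈ 15.7 W

For a spherical shell R = (1/r₁ − 1/r₂)/(4πk); film R = 1/(h·4πr²). In series:
R_copper shell = (1/0.15 − 1/0.17)/(4π×394) = 1.584×10^-4 K/W
R_aerogel blanket = (1/0.17 − 1/0.28)/(4π×0.0141) = 13.04 K/W
R_outer film = 1/(h·4πr_o²) = 1/(28.5×4π×0.28²) = 0.03561 K/W
R_total = 13.08 K/W
Q = ΔT/R_total = 205/13.08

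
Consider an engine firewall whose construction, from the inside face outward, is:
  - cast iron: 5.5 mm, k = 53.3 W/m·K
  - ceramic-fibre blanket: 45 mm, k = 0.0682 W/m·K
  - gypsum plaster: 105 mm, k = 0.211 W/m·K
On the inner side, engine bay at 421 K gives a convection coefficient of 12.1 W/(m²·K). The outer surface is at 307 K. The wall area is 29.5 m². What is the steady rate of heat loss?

Thermal resistances in series:
R_inner film = 1/(h_i·A) = 1/(12.1×29.5) = 0.002802 K/W
R_cast iron = L/(kA) = 0.0055/(53.3×29.5) = 3.498×10^-6 K/W
R_ceramic-fibre blanket = L/(kA) = 0.045/(0.0682×29.5) = 0.02237 K/W
R_gypsum plaster = L/(kA) = 0.105/(0.211×29.5) = 0.01687 K/W
R_total = 0.04204 K/W
Q = ΔT / R_total = 114 / 0.04204

Q ≈ 2710 W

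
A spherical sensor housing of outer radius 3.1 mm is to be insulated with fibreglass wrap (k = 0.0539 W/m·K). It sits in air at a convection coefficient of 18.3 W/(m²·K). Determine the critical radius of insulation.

For a sphere r_cr = 2k/h = 2×0.0539/18.3
r_cr = 5.89 mm; since the bare radius (3.1 mm) is below r_cr, adding a thin layer of insulation will *increase* heat loss.

r_cr ≈ 5.89 mm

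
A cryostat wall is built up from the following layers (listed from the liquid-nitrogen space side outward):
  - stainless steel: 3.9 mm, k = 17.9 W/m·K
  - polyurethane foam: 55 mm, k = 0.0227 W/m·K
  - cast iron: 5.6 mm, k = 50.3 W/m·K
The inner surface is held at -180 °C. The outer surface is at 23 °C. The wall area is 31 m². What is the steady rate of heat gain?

Thermal resistances in series:
R_stainless steel = L/(kA) = 0.0039/(17.9×31) = 7.028×10^-6 K/W
R_polyurethane foam = L/(kA) = 0.055/(0.0227×31) = 0.07816 K/W
R_cast iron = L/(kA) = 0.0056/(50.3×31) = 3.591×10^-6 K/W
R_total = 0.07817 K/W
Q = ΔT / R_total = 203 / 0.07817

Q ≈ 2600 W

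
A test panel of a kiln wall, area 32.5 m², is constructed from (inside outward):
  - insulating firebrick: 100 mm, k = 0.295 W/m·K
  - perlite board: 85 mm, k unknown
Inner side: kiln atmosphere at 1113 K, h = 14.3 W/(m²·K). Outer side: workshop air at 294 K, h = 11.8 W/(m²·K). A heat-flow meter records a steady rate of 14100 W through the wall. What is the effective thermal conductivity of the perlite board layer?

Thermal resistances in series:
R_inner film = 1/(h_i·A) = 1/(14.3×32.5) = 0.002152 K/W
R_insulating firebrick = L/(kA) = 0.1/(0.295×32.5) = 0.01043 K/W
R_outer film = 1/(h_o·A) = 1/(11.8×32.5) = 0.002608 K/W
Sum of known resistances R_other = 0.01519 K/W
Total R = ΔT/Q = 819/14100 = 0.05809 K/W
R_perlite board = R_total − R_other = 0.0429 K/W
k = L/(R·A) = 0.085/(0.0429×32.5)

k ≈ 0.061 W/(m·K)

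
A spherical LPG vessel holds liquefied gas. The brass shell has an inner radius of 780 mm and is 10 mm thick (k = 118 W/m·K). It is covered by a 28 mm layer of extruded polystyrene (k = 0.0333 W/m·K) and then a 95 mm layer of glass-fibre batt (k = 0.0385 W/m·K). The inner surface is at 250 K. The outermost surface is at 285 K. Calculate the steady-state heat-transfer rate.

Radial (spherical) resistances in series:
R_brass shell = (1/0.78 − 1/0.79)/(4π×118) = 1.094×10^-5 K/W
R_extruded polystyrene = (1/0.79 − 1/0.818)/(4π×0.0333) = 0.1035 K/W
R_glass-fibre batt = (1/0.818 − 1/0.913)/(4π×0.0385) = 0.2629 K/W
R_total = 0.3665 K/W
Q = ΔT/R_total = 35/0.3665

Q ≈ 95.5 W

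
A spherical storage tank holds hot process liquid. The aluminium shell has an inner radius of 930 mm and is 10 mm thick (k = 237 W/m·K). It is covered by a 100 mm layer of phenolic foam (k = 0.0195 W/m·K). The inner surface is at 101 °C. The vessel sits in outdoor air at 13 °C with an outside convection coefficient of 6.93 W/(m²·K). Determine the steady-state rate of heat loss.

Q ≈ 206 W

Spherical conduction: R = (1/r_in − 1/r_out)/(4πk) per layer; series-sum.
R_aluminium shell = (1/0.93 − 1/0.94)/(4π×237) = 3.841×10^-6 K/W
R_phenolic foam = (1/0.94 − 1/1.04)/(4π×0.0195) = 0.4174 K/W
R_outer film = 1/(h·4πr_o²) = 1/(6.93×4π×1.04²) = 0.01062 K/W
R_total = 0.4281 K/W
Q = ΔT/R_total = 88/0.4281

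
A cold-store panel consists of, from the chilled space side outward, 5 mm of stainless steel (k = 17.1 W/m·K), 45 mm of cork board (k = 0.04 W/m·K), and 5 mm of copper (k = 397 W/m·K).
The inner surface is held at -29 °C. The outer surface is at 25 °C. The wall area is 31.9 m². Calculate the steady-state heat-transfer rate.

Thermal resistances in series:
R_stainless steel = L/(kA) = 0.005/(17.1×31.9) = 9.166×10^-6 K/W
R_cork board = L/(kA) = 0.045/(0.04×31.9) = 0.03527 K/W
R_copper = L/(kA) = 0.005/(397×31.9) = 3.948×10^-7 K/W
R_total = 0.03528 K/W
Q = ΔT / R_total = 54 / 0.03528

Q ≈ 1530 W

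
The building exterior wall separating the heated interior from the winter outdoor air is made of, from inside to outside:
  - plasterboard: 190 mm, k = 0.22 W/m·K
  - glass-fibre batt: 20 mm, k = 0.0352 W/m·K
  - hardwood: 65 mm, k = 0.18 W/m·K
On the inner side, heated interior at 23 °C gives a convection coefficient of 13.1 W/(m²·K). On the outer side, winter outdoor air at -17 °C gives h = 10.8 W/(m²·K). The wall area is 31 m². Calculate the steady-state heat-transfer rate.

Q ≈ 632 W

Model the wall as resistances in series:
R_inner film = 1/(h_i·A) = 1/(13.1×31) = 0.002462 K/W
R_plasterboard = L/(kA) = 0.19/(0.22×31) = 0.02786 K/W
R_glass-fibre batt = L/(kA) = 0.02/(0.0352×31) = 0.01833 K/W
R_hardwood = L/(kA) = 0.065/(0.18×31) = 0.01165 K/W
R_outer film = 1/(h_o·A) = 1/(10.8×31) = 0.002987 K/W
R_total = 0.06329 K/W
Q = ΔT / R_total = 40 / 0.06329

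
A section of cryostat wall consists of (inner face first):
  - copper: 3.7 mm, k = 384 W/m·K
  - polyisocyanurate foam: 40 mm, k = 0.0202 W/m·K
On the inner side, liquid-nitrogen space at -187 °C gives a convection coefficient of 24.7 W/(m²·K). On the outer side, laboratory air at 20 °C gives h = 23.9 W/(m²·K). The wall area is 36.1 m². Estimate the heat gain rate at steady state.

Series thermal resistances:
R_inner film = 1/(h_i·A) = 1/(24.7×36.1) = 0.001121 K/W
R_copper = L/(kA) = 0.0037/(384×36.1) = 2.669×10^-7 K/W
R_polyisocyanurate foam = L/(kA) = 0.04/(0.0202×36.1) = 0.05485 K/W
R_outer film = 1/(h_o·A) = 1/(23.9×36.1) = 0.001159 K/W
R_total = 0.05713 K/W
Q = ΔT / R_total = 207 / 0.05713

Q ≈ 3620 W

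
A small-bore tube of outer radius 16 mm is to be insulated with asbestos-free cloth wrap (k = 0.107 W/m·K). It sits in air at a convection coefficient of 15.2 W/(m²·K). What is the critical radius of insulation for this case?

For a cylinder r_cr = k/h = 0.107/15.2
r_cr = 7.04 mm; since the bare radius (16 mm) is above r_cr, any added insulation will reduce heat loss.

r_cr ≈ 7.04 mm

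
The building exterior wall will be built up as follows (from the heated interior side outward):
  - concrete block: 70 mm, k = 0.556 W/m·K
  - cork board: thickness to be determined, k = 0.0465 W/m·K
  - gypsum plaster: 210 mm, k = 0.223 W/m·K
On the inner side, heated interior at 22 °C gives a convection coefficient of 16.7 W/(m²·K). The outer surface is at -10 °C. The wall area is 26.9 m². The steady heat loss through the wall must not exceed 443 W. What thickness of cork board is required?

Treating each layer as a thermal resistance in series:
R_inner film = 1/(h_i·A) = 1/(16.7×26.9) = 0.002226 K/W
R_concrete block = L/(kA) = 0.07/(0.556×26.9) = 0.00468 K/W
R_gypsum plaster = L/(kA) = 0.21/(0.223×26.9) = 0.03501 K/W
Sum of the known resistances R_other = 0.04191 K/W
Required total resistance R_tot = ΔT/Q_allow = 32/443 = 0.07223 K/W
R_cork board = R_tot − R_other = 0.03032 K/W
L = R·k·A = 0.03032×0.0465×26.9

L ≈ 37.9 mm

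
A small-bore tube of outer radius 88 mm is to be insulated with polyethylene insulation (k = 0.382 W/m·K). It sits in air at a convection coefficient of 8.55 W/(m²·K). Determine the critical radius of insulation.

For a cylinder r_cr = k/h = 0.382/8.55
r_cr = 44.7 mm; since the bare radius (88 mm) is above r_cr, any added insulation will reduce heat loss.

r_cr ≈ 44.7 mm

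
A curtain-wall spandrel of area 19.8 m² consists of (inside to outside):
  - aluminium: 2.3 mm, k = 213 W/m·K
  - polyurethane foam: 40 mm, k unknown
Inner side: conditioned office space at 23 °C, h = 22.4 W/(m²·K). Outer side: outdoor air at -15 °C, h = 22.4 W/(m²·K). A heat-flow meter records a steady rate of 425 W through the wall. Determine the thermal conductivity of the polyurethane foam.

k ≈ 0.0238 W/(m·K)

Treating each layer as a thermal resistance in series:
R_inner film = 1/(h_i·A) = 1/(22.4×19.8) = 0.002255 K/W
R_aluminium = L/(kA) = 0.0023/(213×19.8) = 5.454×10^-7 K/W
R_outer film = 1/(h_o·A) = 1/(22.4×19.8) = 0.002255 K/W
Sum of known resistances R_other = 0.00451 K/W
Total R = ΔT/Q = 38/425 = 0.08941 K/W
R_polyurethane foam = R_total − R_other = 0.0849 K/W
k = L/(R·A) = 0.04/(0.0849×19.8)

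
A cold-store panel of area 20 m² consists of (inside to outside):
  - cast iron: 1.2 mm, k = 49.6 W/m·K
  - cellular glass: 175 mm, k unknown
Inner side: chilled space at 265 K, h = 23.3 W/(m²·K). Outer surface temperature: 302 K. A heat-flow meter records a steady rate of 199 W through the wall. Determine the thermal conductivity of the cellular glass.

Thermal resistances in series:
R_inner film = 1/(h_i·A) = 1/(23.3×20) = 0.002146 K/W
R_cast iron = L/(kA) = 0.0012/(49.6×20) = 1.21×10^-6 K/W
Sum of known resistances R_other = 0.002147 K/W
Total R = ΔT/Q = 37/199 = 0.1859 K/W
R_cellular glass = R_total − R_other = 0.1838 K/W
k = L/(R·A) = 0.175/(0.1838×20)

k ≈ 0.0476 W/(m·K)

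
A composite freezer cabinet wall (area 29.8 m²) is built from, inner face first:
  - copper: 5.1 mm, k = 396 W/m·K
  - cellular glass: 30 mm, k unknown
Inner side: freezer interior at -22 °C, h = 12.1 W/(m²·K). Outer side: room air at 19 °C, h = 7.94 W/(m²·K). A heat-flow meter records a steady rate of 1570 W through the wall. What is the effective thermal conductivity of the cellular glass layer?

k ≈ 0.0527 W/(m·K)

Model the wall as resistances in series:
R_inner film = 1/(h_i·A) = 1/(12.1×29.8) = 0.002773 K/W
R_copper = L/(kA) = 0.0051/(396×29.8) = 4.322×10^-7 K/W
R_outer film = 1/(h_o·A) = 1/(7.94×29.8) = 0.004226 K/W
Sum of known resistances R_other = 0.007 K/W
Total R = ΔT/Q = 41/1570 = 0.02611 K/W
R_cellular glass = R_total − R_other = 0.01911 K/W
k = L/(R·A) = 0.03/(0.01911×29.8)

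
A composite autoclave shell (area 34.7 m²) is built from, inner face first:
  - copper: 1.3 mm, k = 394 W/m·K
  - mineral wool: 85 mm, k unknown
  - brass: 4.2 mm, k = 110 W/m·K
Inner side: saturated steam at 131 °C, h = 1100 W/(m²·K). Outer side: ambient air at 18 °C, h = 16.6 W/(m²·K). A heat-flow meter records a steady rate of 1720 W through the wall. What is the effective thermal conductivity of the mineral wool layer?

Treating each layer as a thermal resistance in series:
R_inner film = 1/(h_i·A) = 1/(1100×34.7) = 2.62×10^-5 K/W
R_copper = L/(kA) = 0.0013/(394×34.7) = 9.509×10^-8 K/W
R_brass = L/(kA) = 0.0042/(110×34.7) = 1.1×10^-6 K/W
R_outer film = 1/(h_o·A) = 1/(16.6×34.7) = 0.001736 K/W
Sum of known resistances R_other = 0.001763 K/W
Total R = ΔT/Q = 113/1720 = 0.0657 K/W
R_mineral wool = R_total − R_other = 0.06393 K/W
k = L/(R·A) = 0.085/(0.06393×34.7)

k ≈ 0.0383 W/(m·K)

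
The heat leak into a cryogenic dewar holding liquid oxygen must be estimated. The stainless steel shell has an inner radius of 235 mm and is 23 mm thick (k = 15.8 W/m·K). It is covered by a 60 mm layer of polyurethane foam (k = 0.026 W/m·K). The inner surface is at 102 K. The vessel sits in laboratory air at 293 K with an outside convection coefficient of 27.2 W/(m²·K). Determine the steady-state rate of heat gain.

Q ≈ 84.2 W

For a spherical shell R = (1/r₁ − 1/r₂)/(4πk); film R = 1/(h·4πr²). In series:
R_stainless steel shell = (1/0.235 − 1/0.258)/(4π×15.8) = 0.001911 K/W
R_polyurethane foam = (1/0.258 − 1/0.318)/(4π×0.026) = 2.238 K/W
R_outer film = 1/(h·4πr_o²) = 1/(27.2×4π×0.318²) = 0.02893 K/W
R_total = 2.269 K/W
Q = ΔT/R_total = 191/2.269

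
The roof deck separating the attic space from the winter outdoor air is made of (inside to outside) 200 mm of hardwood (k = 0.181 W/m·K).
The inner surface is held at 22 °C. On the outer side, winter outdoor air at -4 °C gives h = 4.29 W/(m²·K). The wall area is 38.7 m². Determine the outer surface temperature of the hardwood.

T ≈ 0.529 °C

Series thermal resistances:
R_hardwood = L/(kA) = 0.2/(0.181×38.7) = 0.02855 K/W
R_outer film = 1/(h_o·A) = 1/(4.29×38.7) = 0.006023 K/W
R_total = 0.03458 K/W;  Q = ΔT/R_total = 26/0.03458 = 752 W
T_interface = T_inner − Q·ΣR(inner→interface) = 22 − 752×0.02855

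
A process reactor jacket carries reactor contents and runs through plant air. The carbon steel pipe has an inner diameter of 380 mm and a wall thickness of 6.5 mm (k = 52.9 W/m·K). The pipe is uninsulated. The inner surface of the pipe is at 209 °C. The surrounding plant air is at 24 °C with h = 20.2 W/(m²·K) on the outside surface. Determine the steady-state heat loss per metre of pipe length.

q′ ≈ 4600 W/m

Radial resistances (cylindrical: R_cond = ln(r_o/r_i)/(2πkL), R_conv = 1/(h·2πrL)):
R_carbon steel pipe wall = ln(196.5/190)/(2π×52.9×1) = 1.012×10^-4 K/W
R_outer film = 1/(h_o·2πr_oL) = 1/(20.2×2π×0.1965×1) = 0.0401 K/W
R_total = 0.0402 K/W
Q = ΔT/R_total = 185/0.0402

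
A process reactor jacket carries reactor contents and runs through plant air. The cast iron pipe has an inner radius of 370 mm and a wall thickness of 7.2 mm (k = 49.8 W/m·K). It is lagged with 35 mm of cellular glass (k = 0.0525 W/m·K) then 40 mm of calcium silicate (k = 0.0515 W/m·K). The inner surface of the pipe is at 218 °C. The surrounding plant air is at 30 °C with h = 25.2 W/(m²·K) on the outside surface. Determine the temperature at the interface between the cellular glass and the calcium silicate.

T ≈ 129 °C

Cylindrical conduction, so R = ln(r₂/r₁)/(2πkL) per layer, in series:
R_cast iron pipe wall = ln(377.2/370)/(2π×49.8×1) = 6.159×10^-5 K/W
R_cellular glass = ln(412.2/377.2)/(2π×0.0525×1) = 0.269 K/W
R_calcium silicate = ln(452.2/412.2)/(2π×0.0515×1) = 0.2862 K/W
R_outer film = 1/(h_o·2πr_oL) = 1/(25.2×2π×0.4522×1) = 0.01397 K/W
R_total = 0.5692 K/W
Q = ΔT/R_total = 188/0.5692
Q = 330 W/m
T_interface = T_inner − Q·ΣR(inner→interface) = 218 − 330×0.2691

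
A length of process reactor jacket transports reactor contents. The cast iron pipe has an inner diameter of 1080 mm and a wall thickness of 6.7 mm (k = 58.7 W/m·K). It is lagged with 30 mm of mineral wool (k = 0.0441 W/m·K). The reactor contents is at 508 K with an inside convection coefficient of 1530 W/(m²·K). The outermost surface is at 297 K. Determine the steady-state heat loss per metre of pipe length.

For a radial system each layer contributes R = ln(r_out/r_in)/(2πkL); films add R = 1/(hA).
R_inner film = 1/(h_i·2πr₁L) = 1/(1530×2π×0.54×1) = 1.926×10^-4 K/W
R_cast iron pipe wall = ln(546.7/540)/(2π×58.7×1) = 3.343×10^-5 K/W
R_mineral wool = ln(576.7/546.7)/(2π×0.0441×1) = 0.1928 K/W
R_total = 0.193 K/W
Q = ΔT/R_total = 211/0.193

q′ ≈ 1090 W/m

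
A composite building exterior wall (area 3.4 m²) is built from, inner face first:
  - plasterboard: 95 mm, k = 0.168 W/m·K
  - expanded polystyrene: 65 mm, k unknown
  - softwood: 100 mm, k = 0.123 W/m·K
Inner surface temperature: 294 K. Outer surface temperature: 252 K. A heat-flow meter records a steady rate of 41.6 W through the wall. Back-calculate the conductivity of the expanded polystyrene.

Thermal resistances in series:
R_plasterboard = L/(kA) = 0.095/(0.168×3.4) = 0.1663 K/W
R_softwood = L/(kA) = 0.1/(0.123×3.4) = 0.2391 K/W
Sum of known resistances R_other = 0.4054 K/W
Total R = ΔT/Q = 42/41.6 = 1.01 K/W
R_expanded polystyrene = R_total − R_other = 0.6042 K/W
k = L/(R·A) = 0.065/(0.6042×3.4)

k ≈ 0.0316 W/(m·K)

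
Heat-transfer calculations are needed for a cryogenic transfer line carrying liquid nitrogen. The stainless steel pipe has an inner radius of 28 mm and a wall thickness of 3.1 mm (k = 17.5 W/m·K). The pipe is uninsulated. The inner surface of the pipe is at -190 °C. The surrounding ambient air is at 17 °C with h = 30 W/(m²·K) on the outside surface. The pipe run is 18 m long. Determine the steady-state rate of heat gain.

Q ≈ 21700 W

Cylindrical conduction, so R = ln(r₂/r₁)/(2πkL) per layer, in series:
R_stainless steel pipe wall = ln(31.1/28)/(2π×17.5×18) = 5.305×10^-5 K/W
R_outer film = 1/(h_o·2πr_oL) = 1/(30×2π×0.0311×18) = 0.009477 K/W
R_total = 0.00953 K/W
Q = ΔT/R_total = 207/0.00953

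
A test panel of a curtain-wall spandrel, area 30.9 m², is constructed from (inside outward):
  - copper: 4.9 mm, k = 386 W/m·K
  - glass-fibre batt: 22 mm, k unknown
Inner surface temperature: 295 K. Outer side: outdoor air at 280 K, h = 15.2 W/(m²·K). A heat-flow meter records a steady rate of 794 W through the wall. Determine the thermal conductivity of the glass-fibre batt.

k ≈ 0.0425 W/(m·K)

Using the resistance-network approach (series):
R_copper = L/(kA) = 0.0049/(386×30.9) = 4.108×10^-7 K/W
R_outer film = 1/(h_o·A) = 1/(15.2×30.9) = 0.002129 K/W
Sum of known resistances R_other = 0.00213 K/W
Total R = ΔT/Q = 15/794 = 0.01889 K/W
R_glass-fibre batt = R_total − R_other = 0.01676 K/W
k = L/(R·A) = 0.022/(0.01676×30.9)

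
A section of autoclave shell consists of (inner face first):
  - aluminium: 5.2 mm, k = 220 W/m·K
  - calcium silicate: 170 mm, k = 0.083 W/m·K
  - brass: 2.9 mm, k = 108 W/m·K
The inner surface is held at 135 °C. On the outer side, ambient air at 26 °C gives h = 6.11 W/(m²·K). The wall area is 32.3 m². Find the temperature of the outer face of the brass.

T ≈ 34.1 °C

Using the resistance-network approach (series):
R_aluminium = L/(kA) = 0.0052/(220×32.3) = 7.318×10^-7 K/W
R_calcium silicate = L/(kA) = 0.17/(0.083×32.3) = 0.06341 K/W
R_brass = L/(kA) = 0.0029/(108×32.3) = 8.313×10^-7 K/W
R_outer film = 1/(h_o·A) = 1/(6.11×32.3) = 0.005067 K/W
R_total = 0.06848 K/W;  Q = ΔT/R_total = 109/0.06848 = 1592 W
T_interface = T_inner − Q·ΣR(inner→interface) = 135 − 1590×0.06341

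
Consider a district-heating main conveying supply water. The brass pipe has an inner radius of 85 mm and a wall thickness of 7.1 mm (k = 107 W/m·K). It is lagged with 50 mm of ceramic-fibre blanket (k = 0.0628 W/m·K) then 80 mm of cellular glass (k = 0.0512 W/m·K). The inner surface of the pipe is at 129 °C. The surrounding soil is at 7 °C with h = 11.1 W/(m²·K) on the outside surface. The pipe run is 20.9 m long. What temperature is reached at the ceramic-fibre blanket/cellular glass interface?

For a radial system each layer contributes R = ln(r_out/r_in)/(2πkL); films add R = 1/(hA).
R_brass pipe wall = ln(92.1/85)/(2π×107×20.9) = 5.709×10^-6 K/W
R_ceramic-fibre blanket = ln(142.1/92.1)/(2π×0.0628×20.9) = 0.05258 K/W
R_cellular glass = ln(222.1/142.1)/(2π×0.0512×20.9) = 0.06642 K/W
R_outer film = 1/(h_o·2πr_oL) = 1/(11.1×2π×0.2221×20.9) = 0.003089 K/W
R_total = 0.1221 K/W
Q = ΔT/R_total = 122/0.1221
Q = 999 W
T_interface = T_inner − Q·ΣR(inner→interface) = 129 − 999×0.05259

T ≈ 76.5 °C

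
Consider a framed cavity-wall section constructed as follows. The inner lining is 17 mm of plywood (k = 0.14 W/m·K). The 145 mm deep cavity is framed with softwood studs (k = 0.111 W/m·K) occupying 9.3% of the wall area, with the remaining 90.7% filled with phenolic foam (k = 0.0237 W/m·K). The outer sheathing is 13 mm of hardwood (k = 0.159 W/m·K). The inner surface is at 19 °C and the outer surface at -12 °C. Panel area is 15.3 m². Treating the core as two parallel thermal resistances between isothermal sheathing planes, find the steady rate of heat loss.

Q ≈ 99.6 W

Sheathing layers in series; stud and cavity paths in parallel between them.
R_inner = 0.017/(0.14×15.3) = 0.007937 K/W
R_stud  = 0.145/(0.111×0.093×15.3) = 0.9181 K/W
R_cav   = 0.145/(0.0237×0.907×15.3) = 0.4409 K/W
1/R_core = 1/R_stud + 1/R_cav → R_core = 0.2978 K/W
R_outer = 0.013/(0.159×15.3) = 0.005344 K/W
R_total = 0.3111 K/W
Q = ΔT/R_total = 31/0.3111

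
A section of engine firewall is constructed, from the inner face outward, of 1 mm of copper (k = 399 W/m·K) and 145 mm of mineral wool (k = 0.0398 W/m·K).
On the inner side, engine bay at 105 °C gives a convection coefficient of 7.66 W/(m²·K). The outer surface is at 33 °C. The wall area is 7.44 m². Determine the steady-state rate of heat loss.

Q ≈ 142 W

Using the resistance-network approach (series):
R_inner film = 1/(h_i·A) = 1/(7.66×7.44) = 0.01755 K/W
R_copper = L/(kA) = 0.001/(399×7.44) = 3.369×10^-7 K/W
R_mineral wool = L/(kA) = 0.145/(0.0398×7.44) = 0.4897 K/W
R_total = 0.5072 K/W
Q = ΔT / R_total = 72 / 0.5072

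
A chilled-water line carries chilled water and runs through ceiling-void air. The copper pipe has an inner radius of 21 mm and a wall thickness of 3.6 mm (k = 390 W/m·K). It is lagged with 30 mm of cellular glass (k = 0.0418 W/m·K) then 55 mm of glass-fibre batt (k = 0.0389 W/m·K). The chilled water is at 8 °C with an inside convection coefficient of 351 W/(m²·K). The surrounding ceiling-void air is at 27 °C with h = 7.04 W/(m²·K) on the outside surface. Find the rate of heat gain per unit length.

Cylindrical conduction, so R = ln(r₂/r₁)/(2πkL) per layer, in series:
R_inner film = 1/(h_i·2πr₁L) = 1/(351×2π×0.021×1) = 0.02159 K/W
R_copper pipe wall = ln(24.6/21)/(2π×390×1) = 6.457×10^-5 K/W
R_cellular glass = ln(54.6/24.6)/(2π×0.0418×1) = 3.036 K/W
R_glass-fibre batt = ln(109.6/54.6)/(2π×0.0389×1) = 2.851 K/W
R_outer film = 1/(h_o·2πr_oL) = 1/(7.04×2π×0.1096×1) = 0.2063 K/W
R_total = 6.115 K/W
Q = ΔT/R_total = 19/6.115

q′ ≈ 3.11 W/m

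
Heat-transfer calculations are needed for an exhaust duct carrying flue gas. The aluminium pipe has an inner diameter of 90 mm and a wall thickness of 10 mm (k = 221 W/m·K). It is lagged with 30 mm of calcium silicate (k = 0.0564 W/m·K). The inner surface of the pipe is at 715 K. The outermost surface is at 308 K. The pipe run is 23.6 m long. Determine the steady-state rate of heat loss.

Q ≈ 7820 W

Per-layer cylindrical resistances, series-summed:
R_aluminium pipe wall = ln(55/45)/(2π×221×23.6) = 6.124×10^-6 K/W
R_calcium silicate = ln(85/55)/(2π×0.0564×23.6) = 0.05205 K/W
R_total = 0.05206 K/W
Q = ΔT/R_total = 407/0.05206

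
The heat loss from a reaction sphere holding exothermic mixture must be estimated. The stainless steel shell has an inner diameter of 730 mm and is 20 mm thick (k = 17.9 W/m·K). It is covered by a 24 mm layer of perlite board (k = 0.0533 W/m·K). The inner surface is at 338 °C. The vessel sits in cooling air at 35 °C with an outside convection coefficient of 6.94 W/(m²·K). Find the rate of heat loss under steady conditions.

For a spherical shell R = (1/r₁ − 1/r₂)/(4πk); film R = 1/(h·4πr²). In series:
R_stainless steel shell = (1/0.365 − 1/0.385)/(4π×17.9) = 6.327×10^-4 K/W
R_perlite board = (1/0.385 − 1/0.409)/(4π×0.0533) = 0.2276 K/W
R_outer film = 1/(h·4πr_o²) = 1/(6.94×4π×0.409²) = 0.06855 K/W
R_total = 0.2967 K/W
Q = ΔT/R_total = 303/0.2967

Q ≈ 1020 W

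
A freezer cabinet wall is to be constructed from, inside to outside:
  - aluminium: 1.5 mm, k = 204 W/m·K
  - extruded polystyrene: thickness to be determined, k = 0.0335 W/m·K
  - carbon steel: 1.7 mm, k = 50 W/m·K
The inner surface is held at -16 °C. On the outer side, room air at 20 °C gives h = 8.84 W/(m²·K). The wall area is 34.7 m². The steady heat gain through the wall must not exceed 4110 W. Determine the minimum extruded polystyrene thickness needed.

L ≈ 6.39 mm

Model the wall as resistances in series:
R_aluminium = L/(kA) = 0.0015/(204×34.7) = 2.119×10^-7 K/W
R_carbon steel = L/(kA) = 0.0017/(50×34.7) = 9.798×10^-7 K/W
R_outer film = 1/(h_o·A) = 1/(8.84×34.7) = 0.00326 K/W
Sum of the known resistances R_other = 0.003261 K/W
Required total resistance R_tot = ΔT/Q_allow = 36/4110 = 0.008759 K/W
R_extruded polystyrene = R_tot − R_other = 0.005498 K/W
L = R·k·A = 0.005498×0.0335×34.7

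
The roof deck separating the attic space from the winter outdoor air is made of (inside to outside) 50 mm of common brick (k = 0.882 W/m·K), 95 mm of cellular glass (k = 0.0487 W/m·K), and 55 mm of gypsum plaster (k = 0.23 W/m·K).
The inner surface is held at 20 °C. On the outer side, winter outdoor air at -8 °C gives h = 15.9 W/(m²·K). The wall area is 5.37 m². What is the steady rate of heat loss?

Series thermal resistances:
R_common brick = L/(kA) = 0.05/(0.882×5.37) = 0.01056 K/W
R_cellular glass = L/(kA) = 0.095/(0.0487×5.37) = 0.3633 K/W
R_gypsum plaster = L/(kA) = 0.055/(0.23×5.37) = 0.04453 K/W
R_outer film = 1/(h_o·A) = 1/(15.9×5.37) = 0.01171 K/W
R_total = 0.4301 K/W
Q = ΔT / R_total = 28 / 0.4301

Q ≈ 65.1 W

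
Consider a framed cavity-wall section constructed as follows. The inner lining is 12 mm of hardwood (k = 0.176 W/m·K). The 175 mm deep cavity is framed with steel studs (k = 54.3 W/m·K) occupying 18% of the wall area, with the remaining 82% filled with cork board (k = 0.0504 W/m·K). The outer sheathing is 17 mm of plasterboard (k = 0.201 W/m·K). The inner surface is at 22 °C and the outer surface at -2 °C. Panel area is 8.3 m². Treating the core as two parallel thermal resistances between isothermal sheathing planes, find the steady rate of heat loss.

Sheathing layers in series; stud and cavity paths in parallel between them.
R_inner = 0.012/(0.176×8.3) = 0.008215 K/W
R_stud  = 0.175/(54.3×0.18×8.3) = 0.002157 K/W
R_cav   = 0.175/(0.0504×0.82×8.3) = 0.5102 K/W
1/R_core = 1/R_stud + 1/R_cav → R_core = 0.002148 K/W
R_outer = 0.017/(0.201×8.3) = 0.01019 K/W
R_total = 0.02055 K/W
Q = ΔT/R_total = 24/0.02055

Q ≈ 1170 W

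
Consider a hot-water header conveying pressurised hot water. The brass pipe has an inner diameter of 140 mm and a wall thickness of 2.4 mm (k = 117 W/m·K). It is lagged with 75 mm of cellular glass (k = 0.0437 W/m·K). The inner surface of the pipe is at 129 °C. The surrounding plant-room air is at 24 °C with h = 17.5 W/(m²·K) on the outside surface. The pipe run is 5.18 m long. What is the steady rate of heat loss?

Per-layer cylindrical resistances, series-summed:
R_brass pipe wall = ln(72.4/70)/(2π×117×5.18) = 8.853×10^-6 K/W
R_cellular glass = ln(147.4/72.4)/(2π×0.0437×5.18) = 0.4999 K/W
R_outer film = 1/(h_o·2πr_oL) = 1/(17.5×2π×0.1474×5.18) = 0.01191 K/W
R_total = 0.5118 K/W
Q = ΔT/R_total = 105/0.5118

Q ≈ 205 W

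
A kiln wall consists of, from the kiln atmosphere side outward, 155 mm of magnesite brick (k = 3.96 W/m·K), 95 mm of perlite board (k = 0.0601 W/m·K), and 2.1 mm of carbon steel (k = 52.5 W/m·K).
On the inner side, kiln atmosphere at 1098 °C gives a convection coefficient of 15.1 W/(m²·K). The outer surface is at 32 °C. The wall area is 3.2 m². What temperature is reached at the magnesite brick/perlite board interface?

Treating each layer as a thermal resistance in series:
R_inner film = 1/(h_i·A) = 1/(15.1×3.2) = 0.0207 K/W
R_magnesite brick = L/(kA) = 0.155/(3.96×3.2) = 0.01223 K/W
R_perlite board = L/(kA) = 0.095/(0.0601×3.2) = 0.494 K/W
R_carbon steel = L/(kA) = 0.0021/(52.5×3.2) = 1.25×10^-5 K/W
R_total = 0.5269 K/W;  Q = ΔT/R_total = 1066/0.5269 = 2023 W
T_interface = T_inner − Q·ΣR(inner→interface) = 1098 − 2020×0.03293

T ≈ 1030 °C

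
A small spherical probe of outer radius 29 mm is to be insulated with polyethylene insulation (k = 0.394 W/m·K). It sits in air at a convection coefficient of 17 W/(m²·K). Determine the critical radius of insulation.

For a sphere r_cr = 2k/h = 2×0.394/17
r_cr = 46.4 mm; since the bare radius (29 mm) is below r_cr, adding a thin layer of insulation will *increase* heat loss.

r_cr ≈ 46.4 mm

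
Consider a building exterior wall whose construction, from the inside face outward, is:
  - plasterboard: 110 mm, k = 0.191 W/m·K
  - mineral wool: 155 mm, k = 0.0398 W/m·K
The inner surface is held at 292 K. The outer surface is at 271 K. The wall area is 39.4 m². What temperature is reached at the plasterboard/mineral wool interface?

T ≈ 289 K

Series thermal resistances:
R_plasterboard = L/(kA) = 0.11/(0.191×39.4) = 0.01462 K/W
R_mineral wool = L/(kA) = 0.155/(0.0398×39.4) = 0.09884 K/W
R_total = 0.1135 K/W;  Q = ΔT/R_total = 21/0.1135 = 185.1 W
T_interface = T_inner − Q·ΣR(inner→interface) = 292 − 185×0.01462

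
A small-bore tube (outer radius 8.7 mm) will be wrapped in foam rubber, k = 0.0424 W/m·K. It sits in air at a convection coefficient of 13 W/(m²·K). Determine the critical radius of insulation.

r_cr ≈ 3.26 mm

For a cylinder r_cr = k/h = 0.0424/13
r_cr = 3.26 mm; since the bare radius (8.7 mm) is above r_cr, any added insulation will reduce heat loss.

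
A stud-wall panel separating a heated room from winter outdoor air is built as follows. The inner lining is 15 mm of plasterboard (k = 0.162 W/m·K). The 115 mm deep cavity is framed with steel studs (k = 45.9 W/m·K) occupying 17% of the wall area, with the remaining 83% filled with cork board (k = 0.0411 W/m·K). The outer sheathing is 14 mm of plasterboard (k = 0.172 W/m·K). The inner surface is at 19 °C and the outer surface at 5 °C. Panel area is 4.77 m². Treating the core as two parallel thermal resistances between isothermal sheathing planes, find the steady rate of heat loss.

Q ≈ 354 W

Sheathing layers in series; stud and cavity paths in parallel between them.
R_inner = 0.015/(0.162×4.77) = 0.01941 K/W
R_stud  = 0.115/(45.9×0.17×4.77) = 0.00309 K/W
R_cav   = 0.115/(0.0411×0.83×4.77) = 0.7067 K/W
1/R_core = 1/R_stud + 1/R_cav → R_core = 0.003076 K/W
R_outer = 0.014/(0.172×4.77) = 0.01706 K/W
R_total = 0.03955 K/W
Q = ΔT/R_total = 14/0.03955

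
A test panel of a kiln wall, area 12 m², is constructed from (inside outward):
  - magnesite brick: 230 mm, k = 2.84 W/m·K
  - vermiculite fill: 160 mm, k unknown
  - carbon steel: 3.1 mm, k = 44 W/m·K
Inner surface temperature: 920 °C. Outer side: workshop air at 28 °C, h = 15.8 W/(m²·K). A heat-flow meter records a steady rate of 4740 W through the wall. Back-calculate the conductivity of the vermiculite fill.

k ≈ 0.0757 W/(m·K)

Using the resistance-network approach (series):
R_magnesite brick = L/(kA) = 0.23/(2.84×12) = 0.006749 K/W
R_carbon steel = L/(kA) = 0.0031/(44×12) = 5.871×10^-6 K/W
R_outer film = 1/(h_o·A) = 1/(15.8×12) = 0.005274 K/W
Sum of known resistances R_other = 0.01203 K/W
Total R = ΔT/Q = 892/4740 = 0.1882 K/W
R_vermiculite fill = R_total − R_other = 0.1762 K/W
k = L/(R·A) = 0.16/(0.1762×12)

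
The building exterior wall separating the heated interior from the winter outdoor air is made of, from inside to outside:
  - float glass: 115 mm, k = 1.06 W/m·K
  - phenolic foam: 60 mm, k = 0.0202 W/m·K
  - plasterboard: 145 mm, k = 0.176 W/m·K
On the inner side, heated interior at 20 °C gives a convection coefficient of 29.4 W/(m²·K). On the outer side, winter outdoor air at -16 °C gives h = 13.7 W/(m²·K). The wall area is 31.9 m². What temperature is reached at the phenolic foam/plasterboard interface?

T ≈ -7.95 °C

Series thermal resistances:
R_inner film = 1/(h_i·A) = 1/(29.4×31.9) = 0.001066 K/W
R_float glass = L/(kA) = 0.115/(1.06×31.9) = 0.003401 K/W
R_phenolic foam = L/(kA) = 0.06/(0.0202×31.9) = 0.09311 K/W
R_plasterboard = L/(kA) = 0.145/(0.176×31.9) = 0.02583 K/W
R_outer film = 1/(h_o·A) = 1/(13.7×31.9) = 0.002288 K/W
R_total = 0.1257 K/W;  Q = ΔT/R_total = 36/0.1257 = 286.4 W
T_interface = T_inner − Q·ΣR(inner→interface) = 20 − 286×0.09758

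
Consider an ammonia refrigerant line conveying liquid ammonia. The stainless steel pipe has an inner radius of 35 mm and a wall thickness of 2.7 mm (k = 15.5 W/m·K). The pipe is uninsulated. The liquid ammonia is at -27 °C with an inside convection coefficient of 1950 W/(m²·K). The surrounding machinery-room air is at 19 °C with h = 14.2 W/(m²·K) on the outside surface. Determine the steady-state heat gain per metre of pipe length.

For a radial system each layer contributes R = ln(r_out/r_in)/(2πkL); films add R = 1/(hA).
R_inner film = 1/(h_i·2πr₁L) = 1/(1950×2π×0.035×1) = 0.002332 K/W
R_stainless steel pipe wall = ln(37.7/35)/(2π×15.5×1) = 7.63×10^-4 K/W
R_outer film = 1/(h_o·2πr_oL) = 1/(14.2×2π×0.0377×1) = 0.2973 K/W
R_total = 0.3004 K/W
Q = ΔT/R_total = 46/0.3004

q′ ≈ 153 W/m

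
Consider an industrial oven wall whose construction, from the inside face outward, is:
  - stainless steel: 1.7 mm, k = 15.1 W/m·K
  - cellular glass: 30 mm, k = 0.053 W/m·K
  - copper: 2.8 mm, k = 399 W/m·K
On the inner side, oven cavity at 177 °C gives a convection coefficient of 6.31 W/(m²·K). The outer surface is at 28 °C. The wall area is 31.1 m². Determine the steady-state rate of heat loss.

Q ≈ 6390 W

Treating each layer as a thermal resistance in series:
R_inner film = 1/(h_i·A) = 1/(6.31×31.1) = 0.005096 K/W
R_stainless steel = L/(kA) = 0.0017/(15.1×31.1) = 3.62×10^-6 K/W
R_cellular glass = L/(kA) = 0.03/(0.053×31.1) = 0.0182 K/W
R_copper = L/(kA) = 0.0028/(399×31.1) = 2.256×10^-7 K/W
R_total = 0.0233 K/W
Q = ΔT / R_total = 149 / 0.0233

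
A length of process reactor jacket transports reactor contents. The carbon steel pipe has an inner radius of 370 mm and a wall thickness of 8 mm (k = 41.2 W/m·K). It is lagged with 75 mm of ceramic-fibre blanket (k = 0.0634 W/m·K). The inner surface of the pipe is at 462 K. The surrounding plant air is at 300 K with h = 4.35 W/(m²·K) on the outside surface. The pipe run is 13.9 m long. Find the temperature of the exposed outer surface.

Radial resistances (cylindrical: R_cond = ln(r_o/r_i)/(2πkL), R_conv = 1/(h·2πrL)):
R_carbon steel pipe wall = ln(378/370)/(2π×41.2×13.9) = 5.945×10^-6 K/W
R_ceramic-fibre blanket = ln(453/378)/(2π×0.0634×13.9) = 0.03269 K/W
R_outer film = 1/(h_o·2πr_oL) = 1/(4.35×2π×0.453×13.9) = 0.005811 K/W
R_total = 0.0385 K/W
Q = ΔT/R_total = 162/0.0385
Q = 4210 W
T_interface = T_inner − Q·ΣR(inner→interface) = 462 − 4210×0.03269

T ≈ 324 K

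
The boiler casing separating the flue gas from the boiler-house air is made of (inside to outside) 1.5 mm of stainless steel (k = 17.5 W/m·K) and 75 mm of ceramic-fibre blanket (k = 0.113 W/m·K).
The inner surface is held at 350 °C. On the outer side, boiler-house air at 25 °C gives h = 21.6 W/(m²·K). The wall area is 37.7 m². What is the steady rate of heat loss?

Q ≈ 17300 W

Treating each layer as a thermal resistance in series:
R_stainless steel = L/(kA) = 0.0015/(17.5×37.7) = 2.274×10^-6 K/W
R_ceramic-fibre blanket = L/(kA) = 0.075/(0.113×37.7) = 0.01761 K/W
R_outer film = 1/(h_o·A) = 1/(21.6×37.7) = 0.001228 K/W
R_total = 0.01884 K/W
Q = ΔT / R_total = 325 / 0.01884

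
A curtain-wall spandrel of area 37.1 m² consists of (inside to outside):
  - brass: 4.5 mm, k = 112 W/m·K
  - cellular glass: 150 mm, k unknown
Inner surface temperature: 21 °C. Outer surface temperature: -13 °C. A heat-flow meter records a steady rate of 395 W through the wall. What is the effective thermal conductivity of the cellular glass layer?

Series thermal resistances:
R_brass = L/(kA) = 0.0045/(112×37.1) = 1.083×10^-6 K/W
Sum of known resistances R_other = 1.083×10^-6 K/W
Total R = ΔT/Q = 34/395 = 0.08608 K/W
R_cellular glass = R_total − R_other = 0.08607 K/W
k = L/(R·A) = 0.15/(0.08607×37.1)

k ≈ 0.047 W/(m·K)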